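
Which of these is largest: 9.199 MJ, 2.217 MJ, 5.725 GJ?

9.199 MJ = 9199000 J
2.217 MJ = 2217000 J
5.725 GJ = 5725000000 J

5.725 GJ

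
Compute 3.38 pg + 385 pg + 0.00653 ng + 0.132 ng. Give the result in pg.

526.91 pg

In pg:
  3.38 pg → 3.38
  385 pg → 385
  0.00653 ng = 0.00653e3 pg = 6.53
  0.132 ng = 0.132e3 pg = 132
Sum: 3.38 + 385 + 6.53 + 132 = 526.91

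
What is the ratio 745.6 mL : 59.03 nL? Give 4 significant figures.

(745.6 × 10⁻³) / (59.03 × 10⁻⁹) = 12.631 × 10⁶

12630000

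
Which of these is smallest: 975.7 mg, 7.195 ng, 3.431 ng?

975.7 mg = 0.9757 g
7.195 ng = 0.000000007195 g
3.431 ng = 0.000000003431 g

3.431 ng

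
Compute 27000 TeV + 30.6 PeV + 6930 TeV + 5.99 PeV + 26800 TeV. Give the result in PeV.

In PeV:
  27000 TeV = 27000 × 10⁻³ PeV = 27
  30.6 PeV → 30.6
  6930 TeV = 6930 × 10⁻³ PeV = 6.93
  5.99 PeV → 5.99
  26800 TeV = 26800 × 10⁻³ PeV = 26.8
Sum: 27 + 30.6 + 6.93 + 5.99 + 26.8 = 97.32

97.32 PeV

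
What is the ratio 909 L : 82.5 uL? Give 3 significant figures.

(909) / (82.5 × 10^-6) = 11.02 × 10^6

11000000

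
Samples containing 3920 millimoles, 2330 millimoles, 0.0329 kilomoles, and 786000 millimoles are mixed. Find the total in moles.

825.15 moles

In moles:
  3920 millimoles = 3920e-3 moles = 3.92
  2330 millimoles = 2330e-3 moles = 2.33
  0.0329 kilomoles = 0.0329e3 moles = 32.9
  786000 millimoles = 786000e-3 moles = 786
Sum: 3.92 + 2.33 + 32.9 + 786 = 825.15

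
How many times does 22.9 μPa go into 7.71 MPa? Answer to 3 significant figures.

337000000000

(7.71 × 10⁶) / (22.9 × 10⁻⁶) = 0.3367 × 10¹²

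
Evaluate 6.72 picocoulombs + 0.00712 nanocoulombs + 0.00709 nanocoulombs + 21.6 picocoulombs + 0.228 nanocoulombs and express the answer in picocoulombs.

In picocoulombs:
  6.72 picocoulombs → 6.72
  0.00712 nanocoulombs = 0.00712 × 10^3 picocoulombs = 7.12
  0.00709 nanocoulombs = 0.00709 × 10^3 picocoulombs = 7.09
  21.6 picocoulombs → 21.6
  0.228 nanocoulombs = 0.228 × 10^3 picocoulombs = 228
Sum: 6.72 + 7.12 + 7.09 + 21.6 + 228 = 270.53

270.53 picocoulombs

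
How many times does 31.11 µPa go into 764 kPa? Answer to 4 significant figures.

24560000000

(764 × 10^3) / (31.11 × 10^-6) = 24.558 × 10^9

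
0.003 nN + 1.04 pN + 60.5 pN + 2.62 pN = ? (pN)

67.16 pN

In pN:
  0.003 nN = 0.003e3 pN = 3
  1.04 pN → 1.04
  60.5 pN → 60.5
  2.62 pN → 2.62
Sum: 3 + 1.04 + 60.5 + 2.62 = 67.16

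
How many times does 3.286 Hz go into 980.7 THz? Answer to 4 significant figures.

(980.7e12) / (3.286) = 298.45e12

298400000000000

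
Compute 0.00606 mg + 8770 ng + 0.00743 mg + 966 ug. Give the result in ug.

In ug:
  0.00606 mg = 0.00606e3 ug = 6.06
  8770 ng = 8770e-3 ug = 8.77
  0.00743 mg = 0.00743e3 ug = 7.43
  966 ug → 966
Sum: 6.06 + 8.77 + 7.43 + 966 = 988.26

988.26 ug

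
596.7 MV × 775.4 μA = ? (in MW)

0.46268118 MW

596.7e6 × 775.4e-6 = 462681.18 W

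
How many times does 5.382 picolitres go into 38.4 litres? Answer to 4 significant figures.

(38.4) / (5.382 × 10⁻¹²) = 7.1349 × 10¹²

7135000000000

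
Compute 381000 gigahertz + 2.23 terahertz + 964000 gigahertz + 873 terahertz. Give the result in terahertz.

2220.23 terahertz

In terahertz:
  381000 gigahertz = 381000 × 10⁻³ terahertz = 381
  2.23 terahertz → 2.23
  964000 gigahertz = 964000 × 10⁻³ terahertz = 964
  873 terahertz → 873
Sum: 381 + 2.23 + 964 + 873 = 2220.23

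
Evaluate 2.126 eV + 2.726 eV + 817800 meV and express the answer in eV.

822.652 eV

In eV:
  2.126 eV → 2.126
  2.726 eV → 2.726
  817800 meV = 817800 × 10^-3 eV = 817.8
Sum: 2.126 + 2.726 + 817.8 = 822.652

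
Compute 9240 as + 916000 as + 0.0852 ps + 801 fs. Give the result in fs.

1811.44 fs

In fs:
  9240 as = 9240 × 10⁻³ fs = 9.24
  916000 as = 916000 × 10⁻³ fs = 916
  0.0852 ps = 0.0852 × 10³ fs = 85.2
  801 fs → 801
Sum: 9.24 + 916 + 85.2 + 801 = 1811.44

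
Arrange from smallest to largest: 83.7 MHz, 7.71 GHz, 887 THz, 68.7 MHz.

83.7 MHz = 83700000 Hz
7.71 GHz = 7710000000 Hz
887 THz = 887000000000000 Hz
68.7 MHz = 68700000 Hz

68.7 MHz < 83.7 MHz < 7.71 GHz < 887 THz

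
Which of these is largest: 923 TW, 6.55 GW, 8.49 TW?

923 TW

923 TW = 923000000000000 W
6.55 GW = 6550000000 W
8.49 TW = 8490000000000 W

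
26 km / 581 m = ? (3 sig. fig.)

(26e3) / (581) = 0.04475e3

44.8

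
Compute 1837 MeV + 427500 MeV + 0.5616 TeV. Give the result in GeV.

In GeV:
  1837 MeV = 1837e-3 GeV = 1.837
  427500 MeV = 427500e-3 GeV = 427.5
  0.5616 TeV = 0.5616e3 GeV = 561.6
Sum: 1.837 + 427.5 + 561.6 = 990.937

990.937 GeV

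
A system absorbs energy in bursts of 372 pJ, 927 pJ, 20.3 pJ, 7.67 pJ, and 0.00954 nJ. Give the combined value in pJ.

In pJ:
  372 pJ → 372
  927 pJ → 927
  20.3 pJ → 20.3
  7.67 pJ → 7.67
  0.00954 nJ = 0.00954 × 10³ pJ = 9.54
Sum: 372 + 927 + 20.3 + 7.67 + 9.54 = 1336.51

1336.51 pJ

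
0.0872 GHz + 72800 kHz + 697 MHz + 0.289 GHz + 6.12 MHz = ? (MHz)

1152.12 MHz

In MHz:
  0.0872 GHz = 0.0872 × 10^3 MHz = 87.2
  72800 kHz = 72800 × 10^-3 MHz = 72.8
  697 MHz → 697
  0.289 GHz = 0.289 × 10^3 MHz = 289
  6.12 MHz → 6.12
Sum: 87.2 + 72.8 + 697 + 289 + 6.12 = 1152.12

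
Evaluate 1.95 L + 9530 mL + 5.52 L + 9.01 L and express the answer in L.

26.01 L

In L:
  1.95 L → 1.95
  9530 mL = 9530 × 10^-3 L = 9.53
  5.52 L → 5.52
  9.01 L → 9.01
Sum: 1.95 + 9.53 + 5.52 + 9.01 = 26.01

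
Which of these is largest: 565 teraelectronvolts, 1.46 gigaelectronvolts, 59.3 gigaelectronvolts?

565 teraelectronvolts

565 teraelectronvolts = 565000000000000 electronvolts
1.46 gigaelectronvolts = 1460000000 electronvolts
59.3 gigaelectronvolts = 59300000000 electronvolts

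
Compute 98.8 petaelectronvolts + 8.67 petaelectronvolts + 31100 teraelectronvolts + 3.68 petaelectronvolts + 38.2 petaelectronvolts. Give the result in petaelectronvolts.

180.45 petaelectronvolts

In petaelectronvolts:
  98.8 petaelectronvolts → 98.8
  8.67 petaelectronvolts → 8.67
  31100 teraelectronvolts = 31100 × 10⁻³ petaelectronvolts = 31.1
  3.68 petaelectronvolts → 3.68
  38.2 petaelectronvolts → 38.2
Sum: 98.8 + 8.67 + 31.1 + 3.68 + 38.2 = 180.45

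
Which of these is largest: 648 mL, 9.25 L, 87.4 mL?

9.25 L

648 mL = 0.648 L
9.25 L = 9.25 L
87.4 mL = 0.0874 L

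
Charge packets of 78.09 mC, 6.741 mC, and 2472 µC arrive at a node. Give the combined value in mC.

87.303 mC

In mC:
  78.09 mC → 78.09
  6.741 mC → 6.741
  2472 µC = 2472 × 10⁻³ mC = 2.472
Sum: 78.09 + 6.741 + 2.472 = 87.303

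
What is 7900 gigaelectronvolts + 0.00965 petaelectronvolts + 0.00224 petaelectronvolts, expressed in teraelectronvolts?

19.79 teraelectronvolts

In teraelectronvolts:
  7900 gigaelectronvolts = 7900e-3 teraelectronvolts = 7.9
  0.00965 petaelectronvolts = 0.00965e3 teraelectronvolts = 9.65
  0.00224 petaelectronvolts = 0.00224e3 teraelectronvolts = 2.24
Sum: 7.9 + 9.65 + 2.24 = 19.79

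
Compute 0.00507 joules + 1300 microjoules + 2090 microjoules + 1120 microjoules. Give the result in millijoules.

In millijoules:
  0.00507 joules = 0.00507e3 millijoules = 5.07
  1300 microjoules = 1300e-3 millijoules = 1.3
  2090 microjoules = 2090e-3 millijoules = 2.09
  1120 microjoules = 1120e-3 millijoules = 1.12
Sum: 5.07 + 1.3 + 2.09 + 1.12 = 9.58

9.58 millijoules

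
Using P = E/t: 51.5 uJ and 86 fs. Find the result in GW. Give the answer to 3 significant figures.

0.599 GW

(51.5 × 10^-6) / (86 × 10^-15) = 0.59884 × 10^9 W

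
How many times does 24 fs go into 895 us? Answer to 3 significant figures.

37300000000

(895e-6) / (24e-15) = 37.29e9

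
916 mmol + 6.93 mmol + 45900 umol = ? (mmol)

968.83 mmol

In mmol:
  916 mmol → 916
  6.93 mmol → 6.93
  45900 umol = 45900e-3 mmol = 45.9
Sum: 916 + 6.93 + 45.9 = 968.83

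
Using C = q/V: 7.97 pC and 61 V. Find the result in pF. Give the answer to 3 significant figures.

(7.97 × 10^-12) / (61) = 0.13066 × 10^-12 F

0.131 pF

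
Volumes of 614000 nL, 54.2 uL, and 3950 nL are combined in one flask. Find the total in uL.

672.15 uL

In uL:
  614000 nL = 614000e-3 uL = 614
  54.2 uL → 54.2
  3950 nL = 3950e-3 uL = 3.95
Sum: 614 + 54.2 + 3.95 = 672.15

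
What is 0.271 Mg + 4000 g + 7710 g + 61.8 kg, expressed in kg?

344.51 kg

In kg:
  0.271 Mg = 0.271 × 10³ kg = 271
  4000 g = 4000 × 10⁻³ kg = 4
  7710 g = 7710 × 10⁻³ kg = 7.71
  61.8 kg → 61.8
Sum: 271 + 4 + 7.71 + 61.8 = 344.51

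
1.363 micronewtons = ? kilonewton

0.000000001363 kilonewtons

micro = 10^-6, kilo = 10^3; factor is 10^-9.
1.363 × 10^-9 = 0.000000001363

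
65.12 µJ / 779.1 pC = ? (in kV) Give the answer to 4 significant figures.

(65.12 × 10⁻⁶) / (779.1 × 10⁻¹²) = 0.0835836 × 10⁶ V

83.58 kV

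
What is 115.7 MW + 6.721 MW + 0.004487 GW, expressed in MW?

126.908 MW

In MW:
  115.7 MW → 115.7
  6.721 MW → 6.721
  0.004487 GW = 0.004487 × 10³ MW = 4.487
Sum: 115.7 + 6.721 + 4.487 = 126.908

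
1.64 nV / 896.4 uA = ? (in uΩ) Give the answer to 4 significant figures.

1.830 uΩ

(1.64 × 10⁻⁹) / (896.4 × 10⁻⁶) = 0.00182954 × 10⁻³ Ω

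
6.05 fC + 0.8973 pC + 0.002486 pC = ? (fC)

905.836 fC

In fC:
  6.05 fC → 6.05
  0.8973 pC = 0.8973e3 fC = 897.3
  0.002486 pC = 0.002486e3 fC = 2.486
Sum: 6.05 + 897.3 + 2.486 = 905.836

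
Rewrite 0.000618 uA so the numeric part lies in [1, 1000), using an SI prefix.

= 618e-12 A; 1e-12 is pico.

618 pA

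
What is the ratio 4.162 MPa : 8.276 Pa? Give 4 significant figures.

(4.162 × 10⁶) / (8.276) = 0.5029 × 10⁶

502900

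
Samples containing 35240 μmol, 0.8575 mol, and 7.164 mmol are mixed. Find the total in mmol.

In mmol:
  35240 μmol = 35240 × 10^-3 mmol = 35.24
  0.8575 mol = 0.8575 × 10^3 mmol = 857.5
  7.164 mmol → 7.164
Sum: 35.24 + 857.5 + 7.164 = 899.904

899.904 mmol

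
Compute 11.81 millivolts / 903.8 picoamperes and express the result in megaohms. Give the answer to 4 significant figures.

(11.81 × 10^-3) / (903.8 × 10^-12) = 0.0130671 × 10^9 Ω

13.07 megaohms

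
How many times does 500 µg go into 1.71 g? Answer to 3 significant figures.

3420

(1.71) / (500 × 10^-6) = 0.00342 × 10^6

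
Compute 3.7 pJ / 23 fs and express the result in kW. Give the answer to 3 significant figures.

0.161 kW

(3.7 × 10⁻¹²) / (23 × 10⁻¹⁵) = 0.16087 × 10³ W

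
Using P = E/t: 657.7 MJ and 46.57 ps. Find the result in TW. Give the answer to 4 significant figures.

14120000 TW

(657.7 × 10⁶) / (46.57 × 10⁻¹²) = 14.1228 × 10¹⁸ W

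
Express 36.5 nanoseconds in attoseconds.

36500000000 attoseconds

nano = 1e-9, atto = 1e-18; factor is 1e9.
36.5 × 1e9 = 36500000000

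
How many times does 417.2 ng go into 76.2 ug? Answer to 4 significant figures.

182.6

(76.2e-6) / (417.2e-9) = 0.18265e3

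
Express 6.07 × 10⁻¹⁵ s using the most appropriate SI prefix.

6.07 fs

= 6.07 × 10⁻¹⁵ s; 10⁻¹⁵ is femto.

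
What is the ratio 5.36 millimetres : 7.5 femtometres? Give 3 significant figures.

715000000000

(5.36 × 10⁻³) / (7.5 × 10⁻¹⁵) = 0.7147 × 10¹²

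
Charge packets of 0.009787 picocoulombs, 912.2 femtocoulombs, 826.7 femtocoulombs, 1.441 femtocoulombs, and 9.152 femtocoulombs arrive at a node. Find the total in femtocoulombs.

In femtocoulombs:
  0.009787 picocoulombs = 0.009787 × 10³ femtocoulombs = 9.787
  912.2 femtocoulombs → 912.2
  826.7 femtocoulombs → 826.7
  1.441 femtocoulombs → 1.441
  9.152 femtocoulombs → 9.152
Sum: 9.787 + 912.2 + 826.7 + 1.441 + 9.152 = 1759.28

1759.28 femtocoulombs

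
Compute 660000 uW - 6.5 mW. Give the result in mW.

653.5 mW

In mW:
  660000 uW = 660000e-3 mW = 660
  6.5 mW → 6.5
Difference: 660 - 6.5 = 653.5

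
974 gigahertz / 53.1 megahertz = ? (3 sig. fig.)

(974 × 10⁹) / (53.1 × 10⁶) = 18.34 × 10³

18300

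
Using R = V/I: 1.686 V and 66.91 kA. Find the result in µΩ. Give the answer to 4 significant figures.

(1.686) / (66.91 × 10^3) = 0.025198 × 10^-3 Ω

25.20 µΩ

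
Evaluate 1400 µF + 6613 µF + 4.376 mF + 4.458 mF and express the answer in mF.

In mF:
  1400 µF = 1400 × 10^-3 mF = 1.4
  6613 µF = 6613 × 10^-3 mF = 6.613
  4.376 mF → 4.376
  4.458 mF → 4.458
Sum: 1.4 + 6.613 + 4.376 + 4.458 = 16.847

16.847 mF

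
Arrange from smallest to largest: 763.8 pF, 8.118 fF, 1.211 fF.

763.8 pF = 0.0000000007638 F
8.118 fF = 0.000000000000008118 F
1.211 fF = 0.000000000000001211 F

1.211 fF < 8.118 fF < 763.8 pF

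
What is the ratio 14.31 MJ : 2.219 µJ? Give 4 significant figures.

6449000000000

(14.31 × 10⁶) / (2.219 × 10⁻⁶) = 6.4489 × 10¹²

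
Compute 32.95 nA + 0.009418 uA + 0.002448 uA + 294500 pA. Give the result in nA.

339.316 nA

In nA:
  32.95 nA → 32.95
  0.009418 uA = 0.009418 × 10^3 nA = 9.418
  0.002448 uA = 0.002448 × 10^3 nA = 2.448
  294500 pA = 294500 × 10^-3 nA = 294.5
Sum: 32.95 + 9.418 + 2.448 + 294.5 = 339.316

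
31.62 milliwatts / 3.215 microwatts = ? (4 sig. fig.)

(31.62 × 10⁻³) / (3.215 × 10⁻⁶) = 9.8351 × 10³

9835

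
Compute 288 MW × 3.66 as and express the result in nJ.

288 × 10⁶ × 3.66 × 10⁻¹⁸ = 1054.08 × 10⁻¹² J

1.05408 nJ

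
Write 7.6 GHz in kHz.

7600000 kHz

giga = 10^9, kilo = 10^3; factor is 10^6.
7.6 × 10^6 = 7600000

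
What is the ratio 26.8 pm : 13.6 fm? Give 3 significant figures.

(26.8e-12) / (13.6e-15) = 1.971e3

1970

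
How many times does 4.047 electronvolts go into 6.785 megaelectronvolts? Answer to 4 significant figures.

(6.785e6) / (4.047) = 1.6766e6

1677000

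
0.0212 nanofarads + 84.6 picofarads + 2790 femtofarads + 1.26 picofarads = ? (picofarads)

In picofarads:
  0.0212 nanofarads = 0.0212e3 picofarads = 21.2
  84.6 picofarads → 84.6
  2790 femtofarads = 2790e-3 picofarads = 2.79
  1.26 picofarads → 1.26
Sum: 21.2 + 84.6 + 2.79 + 1.26 = 109.85

109.85 picofarads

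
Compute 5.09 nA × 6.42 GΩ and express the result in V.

5.09e-9 × 6.42e9 = 32.6778 V

32.6778 V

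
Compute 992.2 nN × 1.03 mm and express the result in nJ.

992.2 × 10⁻⁹ × 1.03 × 10⁻³ = 1021.966 × 10⁻¹² J

1.021966 nJ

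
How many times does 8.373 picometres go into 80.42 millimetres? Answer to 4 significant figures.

(80.42 × 10⁻³) / (8.373 × 10⁻¹²) = 9.6047 × 10⁹

9605000000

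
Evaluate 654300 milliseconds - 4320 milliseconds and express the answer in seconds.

In seconds:
  654300 milliseconds = 654300 × 10^-3 seconds = 654.3
  4320 milliseconds = 4320 × 10^-3 seconds = 4.32
Difference: 654.3 - 4.32 = 649.98

649.98 seconds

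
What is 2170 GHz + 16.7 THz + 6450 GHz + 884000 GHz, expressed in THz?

In THz:
  2170 GHz = 2170 × 10⁻³ THz = 2.17
  16.7 THz → 16.7
  6450 GHz = 6450 × 10⁻³ THz = 6.45
  884000 GHz = 884000 × 10⁻³ THz = 884
Sum: 2.17 + 16.7 + 6.45 + 884 = 909.32

909.32 THz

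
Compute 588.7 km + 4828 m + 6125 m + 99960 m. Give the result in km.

699.613 km

In km:
  588.7 km → 588.7
  4828 m = 4828 × 10^-3 km = 4.828
  6125 m = 6125 × 10^-3 km = 6.125
  99960 m = 99960 × 10^-3 km = 99.96
Sum: 588.7 + 4.828 + 6.125 + 99.96 = 699.613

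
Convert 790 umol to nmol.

790000 nmol

micro = 10^-6, nano = 10^-9; factor is 10^3.
790 × 10^3 = 790000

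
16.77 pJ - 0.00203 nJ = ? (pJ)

In pJ:
  16.77 pJ → 16.77
  0.00203 nJ = 0.00203 × 10³ pJ = 2.03
Difference: 16.77 - 2.03 = 14.74

14.74 pJ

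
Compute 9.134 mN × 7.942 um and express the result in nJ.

72.542228 nJ

9.134 × 10⁻³ × 7.942 × 10⁻⁶ = 72.542228 × 10⁻⁹ J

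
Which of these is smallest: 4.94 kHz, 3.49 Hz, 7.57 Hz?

4.94 kHz = 4940 Hz
3.49 Hz = 3.49 Hz
7.57 Hz = 7.57 Hz

3.49 Hz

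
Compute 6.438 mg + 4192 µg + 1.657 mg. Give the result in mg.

12.287 mg

In mg:
  6.438 mg → 6.438
  4192 µg = 4192e-3 mg = 4.192
  1.657 mg → 1.657
Sum: 6.438 + 4.192 + 1.657 = 12.287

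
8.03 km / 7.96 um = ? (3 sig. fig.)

(8.03 × 10^3) / (7.96 × 10^-6) = 1.009 × 10^9

1010000000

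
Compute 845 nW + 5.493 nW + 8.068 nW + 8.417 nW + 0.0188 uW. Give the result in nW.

In nW:
  845 nW → 845
  5.493 nW → 5.493
  8.068 nW → 8.068
  8.417 nW → 8.417
  0.0188 uW = 0.0188 × 10³ nW = 18.8
Sum: 845 + 5.493 + 8.068 + 8.417 + 18.8 = 885.778

885.778 nW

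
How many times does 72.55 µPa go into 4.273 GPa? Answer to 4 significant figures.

58900000000000

(4.273 × 10^9) / (72.55 × 10^-6) = 0.058897 × 10^15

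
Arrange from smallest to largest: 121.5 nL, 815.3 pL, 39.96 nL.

121.5 nL = 0.0000001215 L
815.3 pL = 0.0000000008153 L
39.96 nL = 0.00000003996 L

815.3 pL < 39.96 nL < 121.5 nL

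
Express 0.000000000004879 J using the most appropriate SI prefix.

= 4.879e-12 J; 1e-12 is pico.

4.879 pJ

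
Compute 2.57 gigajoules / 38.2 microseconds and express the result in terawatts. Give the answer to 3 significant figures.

67.3 terawatts

(2.57 × 10⁹) / (38.2 × 10⁻⁶) = 0.067277 × 10¹⁵ W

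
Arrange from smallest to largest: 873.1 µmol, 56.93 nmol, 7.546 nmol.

7.546 nmol < 56.93 nmol < 873.1 µmol

873.1 µmol = 0.0008731 mol
56.93 nmol = 0.00000005693 mol
7.546 nmol = 0.000000007546 mol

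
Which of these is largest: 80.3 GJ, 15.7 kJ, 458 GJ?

80.3 GJ = 80300000000 J
15.7 kJ = 15700 J
458 GJ = 458000000000 J

458 GJ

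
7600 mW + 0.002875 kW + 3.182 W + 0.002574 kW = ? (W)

16.231 W

In W:
  7600 mW = 7600e-3 W = 7.6
  0.002875 kW = 0.002875e3 W = 2.875
  3.182 W → 3.182
  0.002574 kW = 0.002574e3 W = 2.574
Sum: 7.6 + 2.875 + 3.182 + 2.574 = 16.231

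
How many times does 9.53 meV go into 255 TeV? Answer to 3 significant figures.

26800000000000000

(255 × 10¹²) / (9.53 × 10⁻³) = 26.76 × 10¹⁵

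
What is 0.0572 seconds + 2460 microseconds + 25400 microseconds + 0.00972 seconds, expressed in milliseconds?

94.78 milliseconds

In milliseconds:
  0.0572 seconds = 0.0572 × 10^3 milliseconds = 57.2
  2460 microseconds = 2460 × 10^-3 milliseconds = 2.46
  25400 microseconds = 25400 × 10^-3 milliseconds = 25.4
  0.00972 seconds = 0.00972 × 10^3 milliseconds = 9.72
Sum: 57.2 + 2.46 + 25.4 + 9.72 = 94.78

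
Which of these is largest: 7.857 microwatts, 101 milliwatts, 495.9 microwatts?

7.857 microwatts = 0.000007857 watts
101 milliwatts = 0.101 watts
495.9 microwatts = 0.0004959 watts

101 milliwatts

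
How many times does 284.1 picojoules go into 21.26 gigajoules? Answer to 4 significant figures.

74830000000000000000

(21.26 × 10⁹) / (284.1 × 10⁻¹²) = 0.074833 × 10²¹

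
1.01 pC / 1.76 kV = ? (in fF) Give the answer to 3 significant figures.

0.574 fF

(1.01 × 10^-12) / (1.76 × 10^3) = 0.57386 × 10^-15 F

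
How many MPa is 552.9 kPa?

0.5529 MPa

kilo = 10^3, mega = 10^6; factor is 10^-3.
552.9 × 10^-3 = 0.5529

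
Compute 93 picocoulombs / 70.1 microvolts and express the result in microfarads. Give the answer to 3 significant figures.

1.33 microfarads

(93 × 10⁻¹²) / (70.1 × 10⁻⁶) = 1.3267 × 10⁻⁶ F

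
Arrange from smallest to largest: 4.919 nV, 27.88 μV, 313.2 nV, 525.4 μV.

4.919 nV = 0.000000004919 V
27.88 μV = 0.00002788 V
313.2 nV = 0.0000003132 V
525.4 μV = 0.0005254 V

4.919 nV < 313.2 nV < 27.88 μV < 525.4 μV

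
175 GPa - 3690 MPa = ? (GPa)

In GPa:
  175 GPa → 175
  3690 MPa = 3690 × 10⁻³ GPa = 3.69
Difference: 175 - 3.69 = 171.31

171.31 GPa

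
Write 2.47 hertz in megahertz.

0.00000247 megahertz

(no prefix) = 10^0, mega = 10^6; factor is 10^-6.
2.47 × 10^-6 = 0.00000247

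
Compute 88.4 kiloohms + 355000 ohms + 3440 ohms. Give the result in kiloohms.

In kiloohms:
  88.4 kiloohms → 88.4
  355000 ohms = 355000 × 10^-3 kiloohms = 355
  3440 ohms = 3440 × 10^-3 kiloohms = 3.44
Sum: 88.4 + 355 + 3.44 = 446.84

446.84 kiloohms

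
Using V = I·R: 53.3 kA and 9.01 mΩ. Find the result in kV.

0.480233 kV

53.3 × 10³ × 9.01 × 10⁻³ = 480.233 V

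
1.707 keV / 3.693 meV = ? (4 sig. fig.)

(1.707 × 10³) / (3.693 × 10⁻³) = 0.46223 × 10⁶

462200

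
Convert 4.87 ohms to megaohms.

0.00000487 megaohms

(no prefix) = 10⁰, mega = 10⁶; factor is 10⁻⁶.
4.87 × 10⁻⁶ = 0.00000487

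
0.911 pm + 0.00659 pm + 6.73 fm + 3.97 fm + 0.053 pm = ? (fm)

981.29 fm

In fm:
  0.911 pm = 0.911 × 10³ fm = 911
  0.00659 pm = 0.00659 × 10³ fm = 6.59
  6.73 fm → 6.73
  3.97 fm → 3.97
  0.053 pm = 0.053 × 10³ fm = 53
Sum: 911 + 6.59 + 6.73 + 3.97 + 53 = 981.29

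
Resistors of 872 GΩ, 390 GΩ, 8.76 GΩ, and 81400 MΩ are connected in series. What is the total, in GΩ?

1352.16 GΩ

In GΩ:
  872 GΩ → 872
  390 GΩ → 390
  8.76 GΩ → 8.76
  81400 MΩ = 81400 × 10^-3 GΩ = 81.4
Sum: 872 + 390 + 8.76 + 81.4 = 1352.16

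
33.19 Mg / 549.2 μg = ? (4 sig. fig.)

60430000000

(33.19e6) / (549.2e-6) = 0.060433e12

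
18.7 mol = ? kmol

0.0187 kmol

(no prefix) = 10^0, kilo = 10^3; factor is 10^-3.
18.7 × 10^-3 = 0.0187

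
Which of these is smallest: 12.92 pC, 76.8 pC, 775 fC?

12.92 pC = 0.00000000001292 C
76.8 pC = 0.0000000000768 C
775 fC = 0.000000000000775 C

775 fC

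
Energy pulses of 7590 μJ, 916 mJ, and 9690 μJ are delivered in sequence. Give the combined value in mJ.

933.28 mJ

In mJ:
  7590 μJ = 7590e-3 mJ = 7.59
  916 mJ → 916
  9690 μJ = 9690e-3 mJ = 9.69
Sum: 7.59 + 916 + 9.69 = 933.28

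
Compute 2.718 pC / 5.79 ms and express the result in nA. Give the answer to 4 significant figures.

0.4694 nA

(2.718 × 10⁻¹²) / (5.79 × 10⁻³) = 0.46943 × 10⁻⁹ A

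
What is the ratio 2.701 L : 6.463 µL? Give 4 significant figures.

(2.701) / (6.463 × 10⁻⁶) = 0.41792 × 10⁶

417900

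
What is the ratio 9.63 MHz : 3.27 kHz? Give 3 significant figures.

2940

(9.63e6) / (3.27e3) = 2.945e3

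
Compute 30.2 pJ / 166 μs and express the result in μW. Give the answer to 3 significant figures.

(30.2e-12) / (166e-6) = 0.18193e-6 W

0.182 μW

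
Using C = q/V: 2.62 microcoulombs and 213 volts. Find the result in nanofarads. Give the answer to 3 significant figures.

(2.62e-6) / (213) = 0.0123e-6 F

12.3 nanofarads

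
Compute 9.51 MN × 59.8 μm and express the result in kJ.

0.568698 kJ

9.51 × 10^6 × 59.8 × 10^-6 = 568.698 J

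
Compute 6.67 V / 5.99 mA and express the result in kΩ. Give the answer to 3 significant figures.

1.11 kΩ

(6.67) / (5.99 × 10⁻³) = 1.1135 × 10³ Ω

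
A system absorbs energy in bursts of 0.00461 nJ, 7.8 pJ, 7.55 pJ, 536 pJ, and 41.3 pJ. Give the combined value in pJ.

597.26 pJ

In pJ:
  0.00461 nJ = 0.00461 × 10^3 pJ = 4.61
  7.8 pJ → 7.8
  7.55 pJ → 7.55
  536 pJ → 536
  41.3 pJ → 41.3
Sum: 4.61 + 7.8 + 7.55 + 536 + 41.3 = 597.26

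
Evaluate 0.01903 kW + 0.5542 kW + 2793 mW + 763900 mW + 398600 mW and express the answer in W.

In W:
  0.01903 kW = 0.01903 × 10^3 W = 19.03
  0.5542 kW = 0.5542 × 10^3 W = 554.2
  2793 mW = 2793 × 10^-3 W = 2.793
  763900 mW = 763900 × 10^-3 W = 763.9
  398600 mW = 398600 × 10^-3 W = 398.6
Sum: 19.03 + 554.2 + 2.793 + 763.9 + 398.6 = 1738.523

1738.523 W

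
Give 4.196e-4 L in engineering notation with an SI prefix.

419.6 µL

= 419.6e-6 L; 1e-6 is micro.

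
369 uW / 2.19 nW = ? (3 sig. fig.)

168000

(369e-6) / (2.19e-9) = 168.5e3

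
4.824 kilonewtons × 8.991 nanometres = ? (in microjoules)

4.824 × 10^3 × 8.991 × 10^-9 = 43.372584 × 10^-6 J

43.372584 microjoules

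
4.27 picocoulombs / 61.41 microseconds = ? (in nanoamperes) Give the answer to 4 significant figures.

69.53 nanoamperes

(4.27e-12) / (61.41e-6) = 0.0695326e-6 A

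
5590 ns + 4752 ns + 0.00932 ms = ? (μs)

In μs:
  5590 ns = 5590e-3 μs = 5.59
  4752 ns = 4752e-3 μs = 4.752
  0.00932 ms = 0.00932e3 μs = 9.32
Sum: 5.59 + 4.752 + 9.32 = 19.662

19.662 μs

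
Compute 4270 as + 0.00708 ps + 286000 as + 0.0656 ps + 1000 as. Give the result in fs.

363.95 fs

In fs:
  4270 as = 4270 × 10⁻³ fs = 4.27
  0.00708 ps = 0.00708 × 10³ fs = 7.08
  286000 as = 286000 × 10⁻³ fs = 286
  0.0656 ps = 0.0656 × 10³ fs = 65.6
  1000 as = 1000 × 10⁻³ fs = 1
Sum: 4.27 + 7.08 + 286 + 65.6 + 1 = 363.95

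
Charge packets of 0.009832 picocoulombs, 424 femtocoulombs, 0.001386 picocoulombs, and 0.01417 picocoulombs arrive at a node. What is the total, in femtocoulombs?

449.388 femtocoulombs

In femtocoulombs:
  0.009832 picocoulombs = 0.009832e3 femtocoulombs = 9.832
  424 femtocoulombs → 424
  0.001386 picocoulombs = 0.001386e3 femtocoulombs = 1.386
  0.01417 picocoulombs = 0.01417e3 femtocoulombs = 14.17
Sum: 9.832 + 424 + 1.386 + 14.17 = 449.388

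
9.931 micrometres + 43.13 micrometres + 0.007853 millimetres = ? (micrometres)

60.914 micrometres

In micrometres:
  9.931 micrometres → 9.931
  43.13 micrometres → 43.13
  0.007853 millimetres = 0.007853 × 10³ micrometres = 7.853
Sum: 9.931 + 43.13 + 7.853 = 60.914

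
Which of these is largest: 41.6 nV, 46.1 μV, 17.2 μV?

41.6 nV = 0.0000000416 V
46.1 μV = 0.0000461 V
17.2 μV = 0.0000172 V

46.1 μV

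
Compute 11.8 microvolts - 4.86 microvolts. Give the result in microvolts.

In microvolts:
  11.8 microvolts → 11.8
  4.86 microvolts → 4.86
Difference: 11.8 - 4.86 = 6.94

6.94 microvolts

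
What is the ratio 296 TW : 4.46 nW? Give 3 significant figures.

(296e12) / (4.46e-9) = 66.37e21

66400000000000000000000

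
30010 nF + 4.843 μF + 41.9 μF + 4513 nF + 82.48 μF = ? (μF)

In μF:
  30010 nF = 30010e-3 μF = 30.01
  4.843 μF → 4.843
  41.9 μF → 41.9
  4513 nF = 4513e-3 μF = 4.513
  82.48 μF → 82.48
Sum: 30.01 + 4.843 + 41.9 + 4.513 + 82.48 = 163.746

163.746 μF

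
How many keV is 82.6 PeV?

82600000000000 keV

peta = 1e15, kilo = 1e3; factor is 1e12.
82.6 × 1e12 = 82600000000000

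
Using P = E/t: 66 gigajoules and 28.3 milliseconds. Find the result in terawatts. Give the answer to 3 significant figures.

(66e9) / (28.3e-3) = 2.3322e12 W

2.33 terawatts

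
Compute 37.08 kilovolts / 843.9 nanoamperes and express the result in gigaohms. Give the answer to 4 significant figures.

43.94 gigaohms

(37.08e3) / (843.9e-9) = 0.0439389e12 Ω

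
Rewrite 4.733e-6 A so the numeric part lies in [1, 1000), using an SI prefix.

= 4.733e-6 A; 1e-6 is micro.

4.733 uA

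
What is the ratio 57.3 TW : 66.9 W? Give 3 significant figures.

857000000000

(57.3e12) / (66.9) = 0.8565e12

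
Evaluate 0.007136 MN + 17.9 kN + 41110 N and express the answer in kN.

In kN:
  0.007136 MN = 0.007136 × 10^3 kN = 7.136
  17.9 kN → 17.9
  41110 N = 41110 × 10^-3 kN = 41.11
Sum: 7.136 + 17.9 + 41.11 = 66.146

66.146 kN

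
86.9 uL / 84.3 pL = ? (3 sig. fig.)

1030000

(86.9e-6) / (84.3e-12) = 1.031e6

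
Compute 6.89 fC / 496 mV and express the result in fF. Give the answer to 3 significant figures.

(6.89 × 10⁻¹⁵) / (496 × 10⁻³) = 0.013891 × 10⁻¹² F

13.9 fF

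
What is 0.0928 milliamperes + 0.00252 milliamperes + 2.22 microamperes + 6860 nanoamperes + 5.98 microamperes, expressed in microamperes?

In microamperes:
  0.0928 milliamperes = 0.0928 × 10³ microamperes = 92.8
  0.00252 milliamperes = 0.00252 × 10³ microamperes = 2.52
  2.22 microamperes → 2.22
  6860 nanoamperes = 6860 × 10⁻³ microamperes = 6.86
  5.98 microamperes → 5.98
Sum: 92.8 + 2.52 + 2.22 + 6.86 + 5.98 = 110.38

110.38 microamperes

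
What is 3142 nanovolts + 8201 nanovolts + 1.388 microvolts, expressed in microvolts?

In microvolts:
  3142 nanovolts = 3142 × 10^-3 microvolts = 3.142
  8201 nanovolts = 8201 × 10^-3 microvolts = 8.201
  1.388 microvolts → 1.388
Sum: 3.142 + 8.201 + 1.388 = 12.731

12.731 microvolts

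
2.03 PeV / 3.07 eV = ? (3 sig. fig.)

661000000000000

(2.03 × 10¹⁵) / (3.07) = 0.6612 × 10¹⁵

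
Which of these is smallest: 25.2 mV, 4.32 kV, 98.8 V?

25.2 mV = 0.0252 V
4.32 kV = 4320 V
98.8 V = 98.8 V

25.2 mV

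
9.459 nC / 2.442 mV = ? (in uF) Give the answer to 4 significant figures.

3.873 uF

(9.459 × 10^-9) / (2.442 × 10^-3) = 3.87346 × 10^-6 F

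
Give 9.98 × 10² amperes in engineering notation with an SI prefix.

= 998 amperes; mantissa already in [1, 1000).

998 amperes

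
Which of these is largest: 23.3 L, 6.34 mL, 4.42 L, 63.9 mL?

23.3 L

23.3 L = 23.3 L
6.34 mL = 0.00634 L
4.42 L = 4.42 L
63.9 mL = 0.0639 L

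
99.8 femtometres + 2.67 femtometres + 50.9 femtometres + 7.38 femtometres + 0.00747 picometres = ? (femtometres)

In femtometres:
  99.8 femtometres → 99.8
  2.67 femtometres → 2.67
  50.9 femtometres → 50.9
  7.38 femtometres → 7.38
  0.00747 picometres = 0.00747e3 femtometres = 7.47
Sum: 99.8 + 2.67 + 50.9 + 7.38 + 7.47 = 168.22

168.22 femtometres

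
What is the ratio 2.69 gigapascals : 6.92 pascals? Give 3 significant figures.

(2.69e9) / (6.92) = 0.3887e9

389000000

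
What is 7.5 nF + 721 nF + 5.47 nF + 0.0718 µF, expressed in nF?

In nF:
  7.5 nF → 7.5
  721 nF → 721
  5.47 nF → 5.47
  0.0718 µF = 0.0718e3 nF = 71.8
Sum: 7.5 + 721 + 5.47 + 71.8 = 805.77

805.77 nF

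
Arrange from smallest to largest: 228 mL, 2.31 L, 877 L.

228 mL = 0.228 L
2.31 L = 2.31 L
877 L = 877 L

228 mL < 2.31 L < 877 L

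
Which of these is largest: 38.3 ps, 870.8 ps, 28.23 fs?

870.8 ps

38.3 ps = 0.0000000000383 s
870.8 ps = 0.0000000008708 s
28.23 fs = 0.00000000000002823 s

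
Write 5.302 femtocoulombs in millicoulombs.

0.000000000005302 millicoulombs

femto = 10^-15, milli = 10^-3; factor is 10^-12.
5.302 × 10^-12 = 0.000000000005302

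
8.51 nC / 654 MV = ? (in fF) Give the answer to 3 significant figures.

0.0130 fF

(8.51e-9) / (654e6) = 0.013012e-15 F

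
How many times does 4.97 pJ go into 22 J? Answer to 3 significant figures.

(22) / (4.97e-12) = 4.427e12

4430000000000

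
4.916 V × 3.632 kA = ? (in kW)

17.854912 kW

4.916 × 3.632e3 = 17.854912e3 W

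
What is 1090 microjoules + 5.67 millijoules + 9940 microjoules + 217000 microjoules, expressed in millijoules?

233.7 millijoules

In millijoules:
  1090 microjoules = 1090 × 10^-3 millijoules = 1.09
  5.67 millijoules → 5.67
  9940 microjoules = 9940 × 10^-3 millijoules = 9.94
  217000 microjoules = 217000 × 10^-3 millijoules = 217
Sum: 1.09 + 5.67 + 9.94 + 217 = 233.7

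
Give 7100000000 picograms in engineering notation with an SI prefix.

= 7.1e-3 grams; 1e-3 is milli.

7.1 milligrams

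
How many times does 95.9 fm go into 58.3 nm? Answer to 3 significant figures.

608000

(58.3 × 10^-9) / (95.9 × 10^-15) = 0.6079 × 10^6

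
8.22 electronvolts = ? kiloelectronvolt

(no prefix) = 10⁰, kilo = 10³; factor is 10⁻³.
8.22 × 10⁻³ = 0.00822

0.00822 kiloelectronvolts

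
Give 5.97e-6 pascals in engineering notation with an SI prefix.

5.97 micropascals

= 5.97e-6 pascals; 1e-6 is micro.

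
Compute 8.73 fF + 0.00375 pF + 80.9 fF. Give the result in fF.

93.38 fF

In fF:
  8.73 fF → 8.73
  0.00375 pF = 0.00375 × 10³ fF = 3.75
  80.9 fF → 80.9
Sum: 8.73 + 3.75 + 80.9 = 93.38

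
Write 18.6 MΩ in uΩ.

mega = 10^6, micro = 10^-6; factor is 10^12.
18.6 × 10^12 = 18600000000000

18600000000000 uΩ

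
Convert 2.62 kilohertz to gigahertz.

kilo = 10³, giga = 10⁹; factor is 10⁻⁶.
2.62 × 10⁻⁶ = 0.00000262

0.00000262 gigahertz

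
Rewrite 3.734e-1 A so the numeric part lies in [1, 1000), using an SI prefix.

= 373.4e-3 A; 1e-3 is milli.

373.4 mA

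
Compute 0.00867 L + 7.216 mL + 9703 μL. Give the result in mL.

In mL:
  0.00867 L = 0.00867 × 10^3 mL = 8.67
  7.216 mL → 7.216
  9703 μL = 9703 × 10^-3 mL = 9.703
Sum: 8.67 + 7.216 + 9.703 = 25.589

25.589 mL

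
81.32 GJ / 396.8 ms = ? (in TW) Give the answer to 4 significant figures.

0.2049 TW

(81.32 × 10⁹) / (396.8 × 10⁻³) = 0.20494 × 10¹² W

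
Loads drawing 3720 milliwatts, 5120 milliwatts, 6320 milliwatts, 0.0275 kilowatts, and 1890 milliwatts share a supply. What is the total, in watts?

44.55 watts

In watts:
  3720 milliwatts = 3720 × 10⁻³ watts = 3.72
  5120 milliwatts = 5120 × 10⁻³ watts = 5.12
  6320 milliwatts = 6320 × 10⁻³ watts = 6.32
  0.0275 kilowatts = 0.0275 × 10³ watts = 27.5
  1890 milliwatts = 1890 × 10⁻³ watts = 1.89
Sum: 3.72 + 5.12 + 6.32 + 27.5 + 1.89 = 44.55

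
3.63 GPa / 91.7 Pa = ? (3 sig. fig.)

39600000

(3.63 × 10^9) / (91.7) = 0.03959 × 10^9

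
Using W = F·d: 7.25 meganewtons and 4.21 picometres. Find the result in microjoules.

7.25 × 10⁶ × 4.21 × 10⁻¹² = 30.5225 × 10⁻⁶ J

30.5225 microjoules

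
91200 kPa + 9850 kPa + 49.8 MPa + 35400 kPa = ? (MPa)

In MPa:
  91200 kPa = 91200e-3 MPa = 91.2
  9850 kPa = 9850e-3 MPa = 9.85
  49.8 MPa → 49.8
  35400 kPa = 35400e-3 MPa = 35.4
Sum: 91.2 + 9.85 + 49.8 + 35.4 = 186.25

186.25 MPa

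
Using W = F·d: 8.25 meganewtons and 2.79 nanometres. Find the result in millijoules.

23.0175 millijoules

8.25e6 × 2.79e-9 = 23.0175e-3 J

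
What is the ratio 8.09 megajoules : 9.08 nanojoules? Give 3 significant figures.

891000000000000

(8.09e6) / (9.08e-9) = 0.891e15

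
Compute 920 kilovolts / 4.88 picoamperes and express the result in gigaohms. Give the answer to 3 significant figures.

(920 × 10³) / (4.88 × 10⁻¹²) = 188.52 × 10¹⁵ Ω

189000000 gigaohms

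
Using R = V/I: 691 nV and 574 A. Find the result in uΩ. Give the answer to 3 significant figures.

0.00120 uΩ

(691 × 10⁻⁹) / (574) = 1.2038 × 10⁻⁹ Ω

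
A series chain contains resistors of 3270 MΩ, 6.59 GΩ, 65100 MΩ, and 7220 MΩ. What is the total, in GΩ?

82.18 GΩ

In GΩ:
  3270 MΩ = 3270 × 10^-3 GΩ = 3.27
  6.59 GΩ → 6.59
  65100 MΩ = 65100 × 10^-3 GΩ = 65.1
  7220 MΩ = 7220 × 10^-3 GΩ = 7.22
Sum: 3.27 + 6.59 + 65.1 + 7.22 = 82.18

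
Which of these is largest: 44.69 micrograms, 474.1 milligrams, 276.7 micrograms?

44.69 micrograms = 0.00004469 grams
474.1 milligrams = 0.4741 grams
276.7 micrograms = 0.0002767 grams

474.1 milligrams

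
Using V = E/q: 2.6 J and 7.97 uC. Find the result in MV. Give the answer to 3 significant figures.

(2.6) / (7.97 × 10⁻⁶) = 0.32622 × 10⁶ V

0.326 MV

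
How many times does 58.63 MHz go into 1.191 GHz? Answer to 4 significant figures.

(1.191 × 10^9) / (58.63 × 10^6) = 0.020314 × 10^3

20.31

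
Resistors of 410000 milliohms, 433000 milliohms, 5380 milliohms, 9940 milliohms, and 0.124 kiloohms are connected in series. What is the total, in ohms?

In ohms:
  410000 milliohms = 410000 × 10⁻³ ohms = 410
  433000 milliohms = 433000 × 10⁻³ ohms = 433
  5380 milliohms = 5380 × 10⁻³ ohms = 5.38
  9940 milliohms = 9940 × 10⁻³ ohms = 9.94
  0.124 kiloohms = 0.124 × 10³ ohms = 124
Sum: 410 + 433 + 5.38 + 9.94 + 124 = 982.32

982.32 ohms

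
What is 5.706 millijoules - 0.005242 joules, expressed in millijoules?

In millijoules:
  5.706 millijoules → 5.706
  0.005242 joules = 0.005242 × 10³ millijoules = 5.242
Difference: 5.706 - 5.242 = 0.464

0.464 millijoules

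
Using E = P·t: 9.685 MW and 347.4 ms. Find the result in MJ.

9.685e6 × 347.4e-3 = 3364.569e3 J

3.364569 MJ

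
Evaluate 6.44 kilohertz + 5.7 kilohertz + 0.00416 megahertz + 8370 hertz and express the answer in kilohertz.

In kilohertz:
  6.44 kilohertz → 6.44
  5.7 kilohertz → 5.7
  0.00416 megahertz = 0.00416e3 kilohertz = 4.16
  8370 hertz = 8370e-3 kilohertz = 8.37
Sum: 6.44 + 5.7 + 4.16 + 8.37 = 24.67

24.67 kilohertz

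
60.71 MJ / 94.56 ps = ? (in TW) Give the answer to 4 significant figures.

642000 TW

(60.71e6) / (94.56e-12) = 0.642026e18 W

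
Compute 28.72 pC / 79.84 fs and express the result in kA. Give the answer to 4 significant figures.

(28.72 × 10^-12) / (79.84 × 10^-15) = 0.359719 × 10^3 A

0.3597 kA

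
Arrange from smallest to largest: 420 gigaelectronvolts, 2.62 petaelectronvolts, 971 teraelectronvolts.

420 gigaelectronvolts < 971 teraelectronvolts < 2.62 petaelectronvolts

420 gigaelectronvolts = 420000000000 electronvolts
2.62 petaelectronvolts = 2620000000000000 electronvolts
971 teraelectronvolts = 971000000000000 electronvolts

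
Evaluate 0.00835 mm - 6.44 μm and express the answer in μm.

In μm:
  0.00835 mm = 0.00835 × 10^3 μm = 8.35
  6.44 μm → 6.44
Difference: 8.35 - 6.44 = 1.91

1.91 μm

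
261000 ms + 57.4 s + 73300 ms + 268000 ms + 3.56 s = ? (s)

663.26 s

In s:
  261000 ms = 261000e-3 s = 261
  57.4 s → 57.4
  73300 ms = 73300e-3 s = 73.3
  268000 ms = 268000e-3 s = 268
  3.56 s → 3.56
Sum: 261 + 57.4 + 73.3 + 268 + 3.56 = 663.26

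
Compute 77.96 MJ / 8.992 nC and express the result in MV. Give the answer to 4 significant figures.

(77.96 × 10^6) / (8.992 × 10^-9) = 8.66993 × 10^15 V

8670000000 MV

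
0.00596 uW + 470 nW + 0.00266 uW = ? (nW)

478.62 nW

In nW:
  0.00596 uW = 0.00596 × 10³ nW = 5.96
  470 nW → 470
  0.00266 uW = 0.00266 × 10³ nW = 2.66
Sum: 5.96 + 470 + 2.66 = 478.62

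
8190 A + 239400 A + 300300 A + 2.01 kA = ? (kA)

549.9 kA

In kA:
  8190 A = 8190 × 10^-3 kA = 8.19
  239400 A = 239400 × 10^-3 kA = 239.4
  300300 A = 300300 × 10^-3 kA = 300.3
  2.01 kA → 2.01
Sum: 8.19 + 239.4 + 300.3 + 2.01 = 549.9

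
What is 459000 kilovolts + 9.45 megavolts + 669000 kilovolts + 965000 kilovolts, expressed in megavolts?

2102.45 megavolts

In megavolts:
  459000 kilovolts = 459000e-3 megavolts = 459
  9.45 megavolts → 9.45
  669000 kilovolts = 669000e-3 megavolts = 669
  965000 kilovolts = 965000e-3 megavolts = 965
Sum: 459 + 9.45 + 669 + 965 = 2102.45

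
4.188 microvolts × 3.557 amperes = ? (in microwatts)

14.896716 microwatts

4.188 × 10^-6 × 3.557 = 14.896716 × 10^-6 W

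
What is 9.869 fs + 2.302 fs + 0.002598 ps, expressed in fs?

In fs:
  9.869 fs → 9.869
  2.302 fs → 2.302
  0.002598 ps = 0.002598e3 fs = 2.598
Sum: 9.869 + 2.302 + 2.598 = 14.769

14.769 fs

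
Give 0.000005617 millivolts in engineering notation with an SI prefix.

= 5.617 × 10^-9 volts; 10^-9 is nano.

5.617 nanovolts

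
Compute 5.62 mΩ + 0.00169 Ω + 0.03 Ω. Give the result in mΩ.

37.31 mΩ

In mΩ:
  5.62 mΩ → 5.62
  0.00169 Ω = 0.00169 × 10³ mΩ = 1.69
  0.03 Ω = 0.03 × 10³ mΩ = 30
Sum: 5.62 + 1.69 + 30 = 37.31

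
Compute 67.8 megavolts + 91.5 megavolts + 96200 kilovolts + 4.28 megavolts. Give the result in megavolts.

259.78 megavolts

In megavolts:
  67.8 megavolts → 67.8
  91.5 megavolts → 91.5
  96200 kilovolts = 96200e-3 megavolts = 96.2
  4.28 megavolts → 4.28
Sum: 67.8 + 91.5 + 96.2 + 4.28 = 259.78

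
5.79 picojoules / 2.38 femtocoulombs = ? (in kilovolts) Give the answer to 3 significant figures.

(5.79 × 10⁻¹²) / (2.38 × 10⁻¹⁵) = 2.4328 × 10³ V

2.43 kilovolts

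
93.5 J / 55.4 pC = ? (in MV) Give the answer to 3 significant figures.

1690000 MV

(93.5) / (55.4e-12) = 1.6877e12 V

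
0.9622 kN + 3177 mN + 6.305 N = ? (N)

971.682 N

In N:
  0.9622 kN = 0.9622 × 10^3 N = 962.2
  3177 mN = 3177 × 10^-3 N = 3.177
  6.305 N → 6.305
Sum: 962.2 + 3.177 + 6.305 = 971.682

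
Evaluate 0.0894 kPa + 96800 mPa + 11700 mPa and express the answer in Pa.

In Pa:
  0.0894 kPa = 0.0894e3 Pa = 89.4
  96800 mPa = 96800e-3 Pa = 96.8
  11700 mPa = 11700e-3 Pa = 11.7
Sum: 89.4 + 96.8 + 11.7 = 197.9

197.9 Pa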